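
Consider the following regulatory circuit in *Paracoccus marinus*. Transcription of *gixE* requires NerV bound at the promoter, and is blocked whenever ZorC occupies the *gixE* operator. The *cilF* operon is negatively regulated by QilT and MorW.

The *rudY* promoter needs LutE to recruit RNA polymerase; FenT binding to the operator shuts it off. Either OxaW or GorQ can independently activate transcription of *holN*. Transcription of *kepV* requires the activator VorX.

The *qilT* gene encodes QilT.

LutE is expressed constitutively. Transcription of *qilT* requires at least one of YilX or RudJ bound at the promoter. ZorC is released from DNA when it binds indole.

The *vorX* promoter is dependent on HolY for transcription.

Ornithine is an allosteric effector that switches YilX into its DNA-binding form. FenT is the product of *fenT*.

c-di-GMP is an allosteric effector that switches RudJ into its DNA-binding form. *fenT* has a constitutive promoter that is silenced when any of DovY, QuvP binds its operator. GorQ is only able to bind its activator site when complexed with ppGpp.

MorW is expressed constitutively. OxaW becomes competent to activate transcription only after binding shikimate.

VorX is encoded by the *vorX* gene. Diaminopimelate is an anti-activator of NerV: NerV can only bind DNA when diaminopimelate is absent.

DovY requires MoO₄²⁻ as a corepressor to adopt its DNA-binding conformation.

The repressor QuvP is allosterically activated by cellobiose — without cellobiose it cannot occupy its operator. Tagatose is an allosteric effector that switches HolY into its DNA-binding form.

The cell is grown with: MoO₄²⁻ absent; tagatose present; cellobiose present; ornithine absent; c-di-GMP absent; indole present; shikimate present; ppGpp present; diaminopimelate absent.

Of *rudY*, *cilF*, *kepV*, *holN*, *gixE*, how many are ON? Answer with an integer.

4

LutE is produced constitutively and is active.
MoO₄²⁻ is absent, so DovY is inactive.
Cellobiose is present, so QuvP is active.
With repressor QuvP bound, *fenT* is not transcribed.
So FenT is not produced.
No repressor is bound and LutE is active, so *rudY* is transcribed.
→ *rudY* is ON.
Ornithine is absent, so YilX is inactive.
c-di-GMP is absent, so RudJ is inactive.
No activator is available at the *qilT* promoter, so *qilT* is not transcribed.
So QilT is not produced.
MorW is produced constitutively and is active.
With repressor MorW bound, *cilF* is not transcribed.
→ *cilF* is OFF.
Tagatose is present, so HolY is active.
No repressor is bound and HolY is active, so *vorX* is transcribed.
So VorX is produced and active.
No repressor is bound and VorX is active, so *kepV* is transcribed.
→ *kepV* is ON.
Shikimate is present, so OxaW is active.
ppGpp is present, so GorQ is active.
Activator OxaW is present, so *holN* is transcribed.
→ *holN* is ON.
Indole is present, so ZorC is inactive.
Diaminopimelate is absent, so NerV is active.
No repressor is bound and NerV is active, so *gixE* is transcribed.
→ *gixE* is ON.
4 of the 5 genes are transcribed.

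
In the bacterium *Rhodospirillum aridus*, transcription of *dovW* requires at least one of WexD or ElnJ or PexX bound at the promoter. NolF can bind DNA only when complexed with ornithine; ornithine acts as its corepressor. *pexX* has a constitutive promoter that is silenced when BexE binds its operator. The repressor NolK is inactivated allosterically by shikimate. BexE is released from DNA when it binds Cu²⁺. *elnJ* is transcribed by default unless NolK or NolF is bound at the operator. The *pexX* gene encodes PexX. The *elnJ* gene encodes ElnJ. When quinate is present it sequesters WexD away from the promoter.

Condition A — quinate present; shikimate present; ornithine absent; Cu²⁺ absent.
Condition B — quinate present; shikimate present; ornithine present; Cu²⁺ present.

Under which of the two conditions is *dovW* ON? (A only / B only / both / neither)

both

Condition A:
Quinate is present, so WexD is inactive.
Shikimate is present, so NolK is inactive.
Ornithine is absent, so NolF is inactive.
With no repressor bound, *elnJ* is transcribed.
So ElnJ is produced and active.
Cu²⁺ is absent, so BexE is active.
With repressor BexE bound, *pexX* is not transcribed.
So PexX is not produced.
Activator ElnJ is present, so *dovW* is transcribed.
→ *dovW* is ON in A.
Condition B:
Quinate is present, so WexD is inactive.
Shikimate is present, so NolK is inactive.
Ornithine is present, so NolF is active.
With repressor NolF bound, *elnJ* is not transcribed.
So ElnJ is not produced.
Cu²⁺ is present, so BexE is inactive.
With no repressor bound, *pexX* is transcribed.
So PexX is produced and active.
Activator PexX is present, so *dovW* is transcribed.
→ *dovW* is ON in B.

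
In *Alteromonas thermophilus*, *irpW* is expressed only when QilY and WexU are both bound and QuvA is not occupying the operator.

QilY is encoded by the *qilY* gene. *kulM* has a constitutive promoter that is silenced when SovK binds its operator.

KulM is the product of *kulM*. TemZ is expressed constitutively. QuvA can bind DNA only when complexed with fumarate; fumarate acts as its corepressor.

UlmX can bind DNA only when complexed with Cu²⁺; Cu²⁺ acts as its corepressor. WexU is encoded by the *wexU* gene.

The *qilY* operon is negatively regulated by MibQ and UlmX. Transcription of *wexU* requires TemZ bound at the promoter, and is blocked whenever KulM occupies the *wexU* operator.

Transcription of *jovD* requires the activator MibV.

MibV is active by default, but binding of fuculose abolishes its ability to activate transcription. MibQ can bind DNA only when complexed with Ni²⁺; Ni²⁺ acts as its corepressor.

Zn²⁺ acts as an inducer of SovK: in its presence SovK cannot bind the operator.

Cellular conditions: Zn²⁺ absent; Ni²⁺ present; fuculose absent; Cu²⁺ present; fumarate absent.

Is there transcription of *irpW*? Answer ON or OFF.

Fumarate is absent, so QuvA is inactive.
Ni²⁺ is present, so MibQ is active.
Cu²⁺ is present, so UlmX is active.
With repressor MibQ bound, *qilY* is not transcribed.
So QilY is not produced.
Zn²⁺ is absent, so SovK is active.
With repressor SovK bound, *kulM* is not transcribed.
So KulM is not produced.
TemZ is produced constitutively and is active.
No repressor is bound and TemZ is active, so *wexU* is transcribed.
So WexU is produced and active.
Required activator QilY is absent, so *irpW* is not transcribed.

OFF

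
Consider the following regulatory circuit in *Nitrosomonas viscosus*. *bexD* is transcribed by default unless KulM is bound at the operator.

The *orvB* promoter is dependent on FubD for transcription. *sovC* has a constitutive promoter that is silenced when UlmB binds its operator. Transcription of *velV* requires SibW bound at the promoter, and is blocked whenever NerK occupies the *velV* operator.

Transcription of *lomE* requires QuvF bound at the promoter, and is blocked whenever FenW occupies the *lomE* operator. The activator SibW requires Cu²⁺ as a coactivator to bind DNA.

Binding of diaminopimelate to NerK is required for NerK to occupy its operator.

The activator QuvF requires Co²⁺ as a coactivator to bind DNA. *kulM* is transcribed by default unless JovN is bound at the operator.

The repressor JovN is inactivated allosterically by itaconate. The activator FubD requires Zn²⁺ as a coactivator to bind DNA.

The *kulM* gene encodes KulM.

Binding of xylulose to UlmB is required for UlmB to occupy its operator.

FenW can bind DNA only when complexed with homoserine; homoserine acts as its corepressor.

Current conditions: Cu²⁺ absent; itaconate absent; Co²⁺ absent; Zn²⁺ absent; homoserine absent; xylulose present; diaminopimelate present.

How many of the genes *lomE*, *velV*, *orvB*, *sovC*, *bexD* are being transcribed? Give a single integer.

Co²⁺ is absent, so QuvF is inactive.
Homoserine is absent, so FenW is inactive.
Required activator QuvF is absent, so *lomE* is not transcribed.
→ *lomE* is OFF.
Diaminopimelate is present, so NerK is active.
Cu²⁺ is absent, so SibW is inactive.
With repressor NerK bound, *velV* is not transcribed.
→ *velV* is OFF.
Zn²⁺ is absent, so FubD is inactive.
Required activator FubD is absent, so *orvB* is not transcribed.
→ *orvB* is OFF.
Xylulose is present, so UlmB is active.
With repressor UlmB bound, *sovC* is not transcribed.
→ *sovC* is OFF.
Itaconate is absent, so JovN is active.
With repressor JovN bound, *kulM* is not transcribed.
So KulM is not produced.
With no repressor bound, *bexD* is transcribed.
→ *bexD* is ON.
1 of the 5 genes is transcribed.

1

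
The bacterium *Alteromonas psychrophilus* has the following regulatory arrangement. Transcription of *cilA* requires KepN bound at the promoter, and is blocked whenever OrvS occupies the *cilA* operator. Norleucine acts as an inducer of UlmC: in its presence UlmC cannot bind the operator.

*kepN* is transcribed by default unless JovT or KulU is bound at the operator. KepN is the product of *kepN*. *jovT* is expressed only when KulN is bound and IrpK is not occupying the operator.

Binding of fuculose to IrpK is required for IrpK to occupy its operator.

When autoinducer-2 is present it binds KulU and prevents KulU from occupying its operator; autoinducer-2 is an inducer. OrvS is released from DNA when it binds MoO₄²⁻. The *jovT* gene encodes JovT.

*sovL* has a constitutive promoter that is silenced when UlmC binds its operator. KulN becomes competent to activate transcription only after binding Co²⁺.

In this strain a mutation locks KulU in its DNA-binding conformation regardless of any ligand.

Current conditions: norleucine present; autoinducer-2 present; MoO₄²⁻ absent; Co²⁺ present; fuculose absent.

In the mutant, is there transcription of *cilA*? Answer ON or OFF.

MoO₄²⁻ is absent, so OrvS is active.
Fuculose is absent, so IrpK is inactive.
Co²⁺ is present, so KulN is active.
No repressor is bound and KulN is active, so *jovT* is transcribed.
So JovT is produced and active.
KulU is constitutively active in this strain.
With repressor JovT bound, *kepN* is not transcribed.
So KepN is not produced.
With repressor OrvS bound, *cilA* is not transcribed.

OFF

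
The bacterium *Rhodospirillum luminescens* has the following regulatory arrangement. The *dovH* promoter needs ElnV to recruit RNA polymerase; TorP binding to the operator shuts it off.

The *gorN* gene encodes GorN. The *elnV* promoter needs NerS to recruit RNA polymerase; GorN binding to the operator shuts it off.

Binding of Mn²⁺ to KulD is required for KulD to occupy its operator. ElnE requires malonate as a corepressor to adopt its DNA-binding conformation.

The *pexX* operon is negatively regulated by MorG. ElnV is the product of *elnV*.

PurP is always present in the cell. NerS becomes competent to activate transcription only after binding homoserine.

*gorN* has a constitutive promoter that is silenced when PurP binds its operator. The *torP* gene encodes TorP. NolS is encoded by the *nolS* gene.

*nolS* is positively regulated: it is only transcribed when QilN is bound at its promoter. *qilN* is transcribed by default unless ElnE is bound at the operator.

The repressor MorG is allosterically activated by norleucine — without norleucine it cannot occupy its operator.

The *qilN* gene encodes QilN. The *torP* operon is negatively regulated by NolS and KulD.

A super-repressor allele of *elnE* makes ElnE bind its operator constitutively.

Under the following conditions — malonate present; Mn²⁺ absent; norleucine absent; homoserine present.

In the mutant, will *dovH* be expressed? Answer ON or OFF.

OFF

ElnE is constitutively active in this strain.
With repressor ElnE bound, *qilN* is not transcribed.
So QilN is not produced.
Required activator QilN is absent, so *nolS* is not transcribed.
So NolS is not produced.
Mn²⁺ is absent, so KulD is inactive.
With no repressor bound, *torP* is transcribed.
So TorP is produced and active.
Homoserine is present, so NerS is active.
PurP is produced constitutively and is active.
With repressor PurP bound, *gorN* is not transcribed.
So GorN is not produced.
No repressor is bound and NerS is active, so *elnV* is transcribed.
So ElnV is produced and active.
With repressor TorP bound, *dovH* is not transcribed.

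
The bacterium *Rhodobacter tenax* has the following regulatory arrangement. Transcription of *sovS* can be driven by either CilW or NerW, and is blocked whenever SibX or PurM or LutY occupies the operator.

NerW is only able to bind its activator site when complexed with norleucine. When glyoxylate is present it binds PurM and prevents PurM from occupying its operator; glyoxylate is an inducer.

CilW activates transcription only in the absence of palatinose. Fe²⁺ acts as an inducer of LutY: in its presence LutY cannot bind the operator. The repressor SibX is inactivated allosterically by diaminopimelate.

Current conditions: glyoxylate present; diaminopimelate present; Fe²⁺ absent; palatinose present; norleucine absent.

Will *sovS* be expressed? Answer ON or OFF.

Diaminopimelate is present, so SibX is inactive.
Glyoxylate is present, so PurM is inactive.
Palatinose is present, so CilW is inactive.
Fe²⁺ is absent, so LutY is active.
Norleucine is absent, so NerW is inactive.
With repressor LutY bound, *sovS* is not transcribed.

OFF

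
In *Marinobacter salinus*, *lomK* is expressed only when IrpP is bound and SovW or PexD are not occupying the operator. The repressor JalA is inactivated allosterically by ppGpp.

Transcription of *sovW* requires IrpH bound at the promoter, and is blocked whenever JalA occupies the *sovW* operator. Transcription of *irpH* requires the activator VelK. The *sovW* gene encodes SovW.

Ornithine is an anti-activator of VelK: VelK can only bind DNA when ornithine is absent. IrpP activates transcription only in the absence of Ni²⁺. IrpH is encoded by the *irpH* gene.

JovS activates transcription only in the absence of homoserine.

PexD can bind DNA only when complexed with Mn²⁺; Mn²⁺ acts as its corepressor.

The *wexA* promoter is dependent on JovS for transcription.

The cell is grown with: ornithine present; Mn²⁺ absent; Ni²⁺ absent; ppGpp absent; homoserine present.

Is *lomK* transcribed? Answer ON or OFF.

ON

ppGpp is absent, so JalA is active.
Ornithine is present, so VelK is inactive.
Required activator VelK is absent, so *irpH* is not transcribed.
So IrpH is not produced.
With repressor JalA bound, *sovW* is not transcribed.
So SovW is not produced.
Ni²⁺ is absent, so IrpP is active.
Mn²⁺ is absent, so PexD is inactive.
No repressor is bound and IrpP is active, so *lomK* is transcribed.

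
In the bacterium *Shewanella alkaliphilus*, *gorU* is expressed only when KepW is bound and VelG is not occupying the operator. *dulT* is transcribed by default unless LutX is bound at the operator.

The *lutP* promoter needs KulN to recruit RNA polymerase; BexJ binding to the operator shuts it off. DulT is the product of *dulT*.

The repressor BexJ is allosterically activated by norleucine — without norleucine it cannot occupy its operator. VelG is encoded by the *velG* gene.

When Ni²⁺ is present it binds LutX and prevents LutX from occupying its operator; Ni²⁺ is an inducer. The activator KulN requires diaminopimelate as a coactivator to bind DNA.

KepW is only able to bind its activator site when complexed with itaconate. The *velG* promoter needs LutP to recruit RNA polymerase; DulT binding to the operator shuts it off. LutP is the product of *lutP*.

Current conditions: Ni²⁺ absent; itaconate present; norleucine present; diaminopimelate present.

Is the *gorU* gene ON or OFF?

ON

Ni²⁺ is absent, so LutX is active.
With repressor LutX bound, *dulT* is not transcribed.
So DulT is not produced.
Norleucine is present, so BexJ is active.
Diaminopimelate is present, so KulN is active.
With repressor BexJ bound, *lutP* is not transcribed.
So LutP is not produced.
Required activator LutP is absent, so *velG* is not transcribed.
So VelG is not produced.
Itaconate is present, so KepW is active.
No repressor is bound and KepW is active, so *gorU* is transcribed.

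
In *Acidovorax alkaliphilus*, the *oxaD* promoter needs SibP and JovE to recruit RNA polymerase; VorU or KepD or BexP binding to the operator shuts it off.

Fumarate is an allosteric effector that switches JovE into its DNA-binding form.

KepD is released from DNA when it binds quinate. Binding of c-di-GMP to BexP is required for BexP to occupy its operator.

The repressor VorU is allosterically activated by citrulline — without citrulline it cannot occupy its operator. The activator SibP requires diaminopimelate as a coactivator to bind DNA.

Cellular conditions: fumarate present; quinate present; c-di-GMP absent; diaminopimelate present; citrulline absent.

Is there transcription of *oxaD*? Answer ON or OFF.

ON

Citrulline is absent, so VorU is inactive.
Diaminopimelate is present, so SibP is active.
Quinate is present, so KepD is inactive.
c-di-GMP is absent, so BexP is inactive.
Fumarate is present, so JovE is active.
No repressor is bound and SibP and JovE are active, so *oxaD* is transcribed.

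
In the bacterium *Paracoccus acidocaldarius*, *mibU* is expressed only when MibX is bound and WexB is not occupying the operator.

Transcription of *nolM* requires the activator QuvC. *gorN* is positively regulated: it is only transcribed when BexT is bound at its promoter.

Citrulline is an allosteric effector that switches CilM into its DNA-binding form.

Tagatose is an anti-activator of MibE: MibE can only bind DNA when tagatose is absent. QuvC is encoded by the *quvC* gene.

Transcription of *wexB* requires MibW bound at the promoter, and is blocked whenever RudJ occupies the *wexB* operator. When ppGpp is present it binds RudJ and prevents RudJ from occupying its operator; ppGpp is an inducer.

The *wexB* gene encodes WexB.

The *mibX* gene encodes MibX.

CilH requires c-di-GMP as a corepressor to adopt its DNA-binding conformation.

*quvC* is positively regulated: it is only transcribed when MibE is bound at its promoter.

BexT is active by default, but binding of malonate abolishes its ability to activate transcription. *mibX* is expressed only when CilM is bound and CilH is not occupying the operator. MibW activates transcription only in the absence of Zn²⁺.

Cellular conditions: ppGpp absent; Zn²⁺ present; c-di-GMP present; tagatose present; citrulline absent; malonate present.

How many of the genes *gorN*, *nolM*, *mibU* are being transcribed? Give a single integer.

0

Malonate is present, so BexT is inactive.
Required activator BexT is absent, so *gorN* is not transcribed.
→ *gorN* is OFF.
Tagatose is present, so MibE is inactive.
Required activator MibE is absent, so *quvC* is not transcribed.
So QuvC is not produced.
Required activator QuvC is absent, so *nolM* is not transcribed.
→ *nolM* is OFF.
Zn²⁺ is present, so MibW is inactive.
ppGpp is absent, so RudJ is active.
With repressor RudJ bound, *wexB* is not transcribed.
So WexB is not produced.
Citrulline is absent, so CilM is inactive.
c-di-GMP is present, so CilH is active.
With repressor CilH bound, *mibX* is not transcribed.
So MibX is not produced.
Required activator MibX is absent, so *mibU* is not transcribed.
→ *mibU* is OFF.
0 of the 3 genes are transcribed.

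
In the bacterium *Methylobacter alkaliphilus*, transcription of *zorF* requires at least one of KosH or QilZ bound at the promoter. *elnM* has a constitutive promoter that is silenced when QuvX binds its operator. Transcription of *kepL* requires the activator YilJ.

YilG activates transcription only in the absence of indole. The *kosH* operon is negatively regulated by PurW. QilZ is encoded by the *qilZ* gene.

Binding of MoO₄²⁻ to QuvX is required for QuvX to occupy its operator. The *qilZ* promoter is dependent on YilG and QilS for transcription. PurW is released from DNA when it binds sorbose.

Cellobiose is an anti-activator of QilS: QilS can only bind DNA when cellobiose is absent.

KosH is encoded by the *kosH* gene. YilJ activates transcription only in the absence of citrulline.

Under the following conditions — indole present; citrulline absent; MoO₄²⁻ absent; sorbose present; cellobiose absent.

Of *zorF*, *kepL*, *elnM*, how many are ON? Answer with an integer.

3

Sorbose is present, so PurW is inactive.
With no repressor bound, *kosH* is transcribed.
So KosH is produced and active.
Indole is present, so YilG is inactive.
Cellobiose is absent, so QilS is active.
Required activator YilG is absent, so *qilZ* is not transcribed.
So QilZ is not produced.
Activator KosH is present, so *zorF* is transcribed.
→ *zorF* is ON.
Citrulline is absent, so YilJ is active.
No repressor is bound and YilJ is active, so *kepL* is transcribed.
→ *kepL* is ON.
MoO₄²⁻ is absent, so QuvX is inactive.
With no repressor bound, *elnM* is transcribed.
→ *elnM* is ON.
3 of the 3 genes are transcribed.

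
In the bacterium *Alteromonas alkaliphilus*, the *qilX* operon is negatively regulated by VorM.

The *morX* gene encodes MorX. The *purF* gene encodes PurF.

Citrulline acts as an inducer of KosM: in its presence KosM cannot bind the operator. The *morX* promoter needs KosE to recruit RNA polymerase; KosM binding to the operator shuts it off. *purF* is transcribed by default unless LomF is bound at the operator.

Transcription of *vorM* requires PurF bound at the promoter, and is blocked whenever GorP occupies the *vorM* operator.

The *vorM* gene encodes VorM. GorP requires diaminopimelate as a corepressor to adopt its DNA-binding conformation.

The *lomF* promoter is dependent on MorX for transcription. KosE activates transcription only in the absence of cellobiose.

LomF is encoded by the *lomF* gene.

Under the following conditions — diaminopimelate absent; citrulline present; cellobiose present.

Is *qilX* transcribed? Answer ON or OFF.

Cellobiose is present, so KosE is inactive.
Citrulline is present, so KosM is inactive.
Required activator KosE is absent, so *morX* is not transcribed.
So MorX is not produced.
Required activator MorX is absent, so *lomF* is not transcribed.
So LomF is not produced.
With no repressor bound, *purF* is transcribed.
So PurF is produced and active.
Diaminopimelate is absent, so GorP is inactive.
No repressor is bound and PurF is active, so *vorM* is transcribed.
So VorM is produced and active.
With repressor VorM bound, *qilX* is not transcribed.

OFF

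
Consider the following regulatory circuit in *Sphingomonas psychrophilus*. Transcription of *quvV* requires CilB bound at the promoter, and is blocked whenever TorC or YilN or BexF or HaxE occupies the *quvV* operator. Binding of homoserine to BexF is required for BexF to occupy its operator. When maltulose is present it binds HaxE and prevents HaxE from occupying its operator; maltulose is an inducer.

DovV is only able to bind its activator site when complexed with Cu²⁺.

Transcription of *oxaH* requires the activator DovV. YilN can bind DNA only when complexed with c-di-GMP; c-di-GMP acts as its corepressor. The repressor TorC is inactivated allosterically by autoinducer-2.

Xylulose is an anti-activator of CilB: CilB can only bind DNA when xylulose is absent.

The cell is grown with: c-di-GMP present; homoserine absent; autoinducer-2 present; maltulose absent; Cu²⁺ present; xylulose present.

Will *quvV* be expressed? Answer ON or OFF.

Xylulose is present, so CilB is inactive.
Autoinducer-2 is present, so TorC is inactive.
c-di-GMP is present, so YilN is active.
Homoserine is absent, so BexF is inactive.
Maltulose is absent, so HaxE is active.
With repressor YilN bound, *quvV* is not transcribed.

OFF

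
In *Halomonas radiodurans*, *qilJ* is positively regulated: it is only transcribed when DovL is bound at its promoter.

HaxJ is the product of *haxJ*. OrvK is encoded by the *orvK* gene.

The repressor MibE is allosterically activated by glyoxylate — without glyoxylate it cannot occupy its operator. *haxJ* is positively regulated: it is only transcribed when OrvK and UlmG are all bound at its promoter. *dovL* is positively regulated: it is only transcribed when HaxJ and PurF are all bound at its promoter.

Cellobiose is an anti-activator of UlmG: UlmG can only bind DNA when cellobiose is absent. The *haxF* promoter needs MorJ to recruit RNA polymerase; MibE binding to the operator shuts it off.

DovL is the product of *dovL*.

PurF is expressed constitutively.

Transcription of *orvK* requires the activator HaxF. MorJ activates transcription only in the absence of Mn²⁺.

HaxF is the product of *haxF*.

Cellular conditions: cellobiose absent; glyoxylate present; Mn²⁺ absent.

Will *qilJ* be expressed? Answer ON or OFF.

OFF

Glyoxylate is present, so MibE is active.
Mn²⁺ is absent, so MorJ is active.
With repressor MibE bound, *haxF* is not transcribed.
So HaxF is not produced.
Required activator HaxF is absent, so *orvK* is not transcribed.
So OrvK is not produced.
Cellobiose is absent, so UlmG is active.
Required activator OrvK is absent, so *haxJ* is not transcribed.
So HaxJ is not produced.
PurF is produced constitutively and is active.
Required activator HaxJ is absent, so *dovL* is not transcribed.
So DovL is not produced.
Required activator DovL is absent, so *qilJ* is not transcribed.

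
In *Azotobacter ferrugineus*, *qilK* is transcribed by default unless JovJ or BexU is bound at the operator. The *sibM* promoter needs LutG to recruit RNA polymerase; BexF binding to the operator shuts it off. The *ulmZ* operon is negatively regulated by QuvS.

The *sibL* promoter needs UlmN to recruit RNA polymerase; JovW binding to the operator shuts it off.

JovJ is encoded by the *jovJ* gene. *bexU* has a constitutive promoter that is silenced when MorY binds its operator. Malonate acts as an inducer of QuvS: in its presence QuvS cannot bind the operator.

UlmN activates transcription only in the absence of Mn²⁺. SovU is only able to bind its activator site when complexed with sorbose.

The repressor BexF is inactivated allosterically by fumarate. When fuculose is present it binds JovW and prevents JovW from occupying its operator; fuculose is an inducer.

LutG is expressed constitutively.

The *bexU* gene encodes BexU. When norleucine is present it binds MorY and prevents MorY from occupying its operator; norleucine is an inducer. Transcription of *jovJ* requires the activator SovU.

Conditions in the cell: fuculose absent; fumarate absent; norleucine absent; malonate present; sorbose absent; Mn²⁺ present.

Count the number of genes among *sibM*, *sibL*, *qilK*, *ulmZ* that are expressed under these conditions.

2

Fumarate is absent, so BexF is active.
LutG is produced constitutively and is active.
With repressor BexF bound, *sibM* is not transcribed.
→ *sibM* is OFF.
Fuculose is absent, so JovW is active.
Mn²⁺ is present, so UlmN is inactive.
With repressor JovW bound, *sibL* is not transcribed.
→ *sibL* is OFF.
Sorbose is absent, so SovU is inactive.
Required activator SovU is absent, so *jovJ* is not transcribed.
So JovJ is not produced.
Norleucine is absent, so MorY is active.
With repressor MorY bound, *bexU* is not transcribed.
So BexU is not produced.
With no repressor bound, *qilK* is transcribed.
→ *qilK* is ON.
Malonate is present, so QuvS is inactive.
With no repressor bound, *ulmZ* is transcribed.
→ *ulmZ* is ON.
2 of the 4 genes are transcribed.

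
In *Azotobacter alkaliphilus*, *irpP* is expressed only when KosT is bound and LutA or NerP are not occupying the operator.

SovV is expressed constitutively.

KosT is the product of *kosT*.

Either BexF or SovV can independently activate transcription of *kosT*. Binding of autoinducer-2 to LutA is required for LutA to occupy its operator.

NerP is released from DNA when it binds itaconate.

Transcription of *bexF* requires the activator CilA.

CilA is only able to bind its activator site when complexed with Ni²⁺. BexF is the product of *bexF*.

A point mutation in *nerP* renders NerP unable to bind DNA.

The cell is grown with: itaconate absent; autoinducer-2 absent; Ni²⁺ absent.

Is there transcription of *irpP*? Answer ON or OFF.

Autoinducer-2 is absent, so LutA is inactive.
Ni²⁺ is absent, so CilA is inactive.
Required activator CilA is absent, so *bexF* is not transcribed.
So BexF is not produced.
SovV is produced constitutively and is active.
Activator SovV is present, so *kosT* is transcribed.
So KosT is produced and active.
NerP is non-functional in this strain, so it has no effect.
No repressor is bound and KosT is active, so *irpP* is transcribed.

ON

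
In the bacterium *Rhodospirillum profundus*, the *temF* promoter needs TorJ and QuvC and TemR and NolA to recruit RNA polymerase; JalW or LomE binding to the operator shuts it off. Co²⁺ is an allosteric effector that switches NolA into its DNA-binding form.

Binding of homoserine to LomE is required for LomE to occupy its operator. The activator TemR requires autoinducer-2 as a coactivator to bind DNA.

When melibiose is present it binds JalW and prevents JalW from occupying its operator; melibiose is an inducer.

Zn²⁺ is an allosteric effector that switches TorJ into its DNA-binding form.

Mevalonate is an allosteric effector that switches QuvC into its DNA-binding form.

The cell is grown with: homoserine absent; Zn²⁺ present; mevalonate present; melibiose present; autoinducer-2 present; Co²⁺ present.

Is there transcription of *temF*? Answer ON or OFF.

Zn²⁺ is present, so TorJ is active.
Melibiose is present, so JalW is inactive.
Homoserine is absent, so LomE is inactive.
Mevalonate is present, so QuvC is active.
Autoinducer-2 is present, so TemR is active.
Co²⁺ is present, so NolA is active.
No repressor is bound and TorJ and QuvC and TemR and NolA are active, so *temF* is transcribed.

ON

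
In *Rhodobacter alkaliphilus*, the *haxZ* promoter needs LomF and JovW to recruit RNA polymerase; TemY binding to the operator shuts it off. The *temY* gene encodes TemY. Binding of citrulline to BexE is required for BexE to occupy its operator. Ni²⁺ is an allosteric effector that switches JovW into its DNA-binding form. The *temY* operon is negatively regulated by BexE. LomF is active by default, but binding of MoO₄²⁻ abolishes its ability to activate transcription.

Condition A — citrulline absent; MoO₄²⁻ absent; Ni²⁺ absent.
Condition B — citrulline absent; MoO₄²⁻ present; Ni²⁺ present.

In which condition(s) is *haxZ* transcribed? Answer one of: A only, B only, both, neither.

Condition A:
Citrulline is absent, so BexE is inactive.
With no repressor bound, *temY* is transcribed.
So TemY is produced and active.
MoO₄²⁻ is absent, so LomF is active.
Ni²⁺ is absent, so JovW is inactive.
With repressor TemY bound, *haxZ* is not transcribed.
→ *haxZ* is OFF in A.
Condition B:
Citrulline is absent, so BexE is inactive.
With no repressor bound, *temY* is transcribed.
So TemY is produced and active.
MoO₄²⁻ is present, so LomF is inactive.
Ni²⁺ is present, so JovW is active.
With repressor TemY bound, *haxZ* is not transcribed.
→ *haxZ* is OFF in B.

neither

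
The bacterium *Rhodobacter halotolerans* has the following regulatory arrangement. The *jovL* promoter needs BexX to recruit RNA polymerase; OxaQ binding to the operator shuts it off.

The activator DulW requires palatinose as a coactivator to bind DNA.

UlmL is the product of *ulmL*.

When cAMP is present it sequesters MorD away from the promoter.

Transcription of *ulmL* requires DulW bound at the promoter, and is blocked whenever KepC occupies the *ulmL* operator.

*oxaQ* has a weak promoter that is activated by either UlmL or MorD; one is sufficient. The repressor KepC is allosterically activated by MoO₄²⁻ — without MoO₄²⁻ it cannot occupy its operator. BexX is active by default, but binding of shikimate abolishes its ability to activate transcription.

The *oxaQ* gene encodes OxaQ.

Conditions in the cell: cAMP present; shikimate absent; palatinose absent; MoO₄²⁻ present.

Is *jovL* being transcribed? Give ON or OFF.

Palatinose is absent, so DulW is inactive.
MoO₄²⁻ is present, so KepC is active.
With repressor KepC bound, *ulmL* is not transcribed.
So UlmL is not produced.
cAMP is present, so MorD is inactive.
No activator is available at the *oxaQ* promoter, so *oxaQ* is not transcribed.
So OxaQ is not produced.
Shikimate is absent, so BexX is active.
No repressor is bound and BexX is active, so *jovL* is transcribed.

ON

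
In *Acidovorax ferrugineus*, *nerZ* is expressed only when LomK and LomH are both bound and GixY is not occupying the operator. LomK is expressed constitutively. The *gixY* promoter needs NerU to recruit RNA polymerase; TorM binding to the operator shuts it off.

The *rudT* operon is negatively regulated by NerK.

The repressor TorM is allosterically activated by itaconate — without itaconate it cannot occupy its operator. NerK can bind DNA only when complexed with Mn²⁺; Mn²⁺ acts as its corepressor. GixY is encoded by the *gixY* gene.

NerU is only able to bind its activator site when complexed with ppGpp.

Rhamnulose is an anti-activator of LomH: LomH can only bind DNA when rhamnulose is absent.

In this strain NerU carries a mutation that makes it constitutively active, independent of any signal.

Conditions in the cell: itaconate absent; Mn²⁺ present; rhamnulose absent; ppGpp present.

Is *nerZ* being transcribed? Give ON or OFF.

OFF

LomK is produced constitutively and is active.
NerU is constitutively active in this strain.
Itaconate is absent, so TorM is inactive.
No repressor is bound and NerU is active, so *gixY* is transcribed.
So GixY is produced and active.
Rhamnulose is absent, so LomH is active.
With repressor GixY bound, *nerZ* is not transcribed.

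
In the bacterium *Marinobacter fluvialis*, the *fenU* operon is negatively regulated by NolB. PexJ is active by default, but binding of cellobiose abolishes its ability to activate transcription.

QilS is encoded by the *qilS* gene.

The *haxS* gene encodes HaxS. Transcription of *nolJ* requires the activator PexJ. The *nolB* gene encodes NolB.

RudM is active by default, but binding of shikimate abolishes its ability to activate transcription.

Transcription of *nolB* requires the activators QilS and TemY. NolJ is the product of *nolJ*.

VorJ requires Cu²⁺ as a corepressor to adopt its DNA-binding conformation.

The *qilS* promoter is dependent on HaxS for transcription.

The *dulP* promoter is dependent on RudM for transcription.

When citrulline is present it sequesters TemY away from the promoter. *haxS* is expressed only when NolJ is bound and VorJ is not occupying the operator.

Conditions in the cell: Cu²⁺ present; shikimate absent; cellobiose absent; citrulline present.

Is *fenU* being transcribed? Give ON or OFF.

ON

Cellobiose is absent, so PexJ is active.
No repressor is bound and PexJ is active, so *nolJ* is transcribed.
So NolJ is produced and active.
Cu²⁺ is present, so VorJ is active.
With repressor VorJ bound, *haxS* is not transcribed.
So HaxS is not produced.
Required activator HaxS is absent, so *qilS* is not transcribed.
So QilS is not produced.
Citrulline is present, so TemY is inactive.
Required activator QilS is absent, so *nolB* is not transcribed.
So NolB is not produced.
With no repressor bound, *fenU* is transcribed.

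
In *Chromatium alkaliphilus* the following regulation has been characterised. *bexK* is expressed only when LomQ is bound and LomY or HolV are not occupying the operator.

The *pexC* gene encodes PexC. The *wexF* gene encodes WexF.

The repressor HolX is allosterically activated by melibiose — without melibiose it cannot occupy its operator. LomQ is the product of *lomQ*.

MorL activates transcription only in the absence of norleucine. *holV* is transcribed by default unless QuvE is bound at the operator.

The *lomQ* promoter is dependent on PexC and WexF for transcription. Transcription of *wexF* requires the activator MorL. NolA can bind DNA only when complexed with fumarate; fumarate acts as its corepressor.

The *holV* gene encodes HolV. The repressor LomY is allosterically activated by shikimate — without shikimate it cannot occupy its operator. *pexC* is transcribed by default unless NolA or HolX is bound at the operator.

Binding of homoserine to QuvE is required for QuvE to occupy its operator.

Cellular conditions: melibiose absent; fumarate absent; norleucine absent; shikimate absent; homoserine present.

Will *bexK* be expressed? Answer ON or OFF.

Fumarate is absent, so NolA is inactive.
Melibiose is absent, so HolX is inactive.
With no repressor bound, *pexC* is transcribed.
So PexC is produced and active.
Norleucine is absent, so MorL is active.
No repressor is bound and MorL is active, so *wexF* is transcribed.
So WexF is produced and active.
No repressor is bound and PexC and WexF are active, so *lomQ* is transcribed.
So LomQ is produced and active.
Shikimate is absent, so LomY is inactive.
Homoserine is present, so QuvE is active.
With repressor QuvE bound, *holV* is not transcribed.
So HolV is not produced.
No repressor is bound and LomQ is active, so *bexK* is transcribed.

ON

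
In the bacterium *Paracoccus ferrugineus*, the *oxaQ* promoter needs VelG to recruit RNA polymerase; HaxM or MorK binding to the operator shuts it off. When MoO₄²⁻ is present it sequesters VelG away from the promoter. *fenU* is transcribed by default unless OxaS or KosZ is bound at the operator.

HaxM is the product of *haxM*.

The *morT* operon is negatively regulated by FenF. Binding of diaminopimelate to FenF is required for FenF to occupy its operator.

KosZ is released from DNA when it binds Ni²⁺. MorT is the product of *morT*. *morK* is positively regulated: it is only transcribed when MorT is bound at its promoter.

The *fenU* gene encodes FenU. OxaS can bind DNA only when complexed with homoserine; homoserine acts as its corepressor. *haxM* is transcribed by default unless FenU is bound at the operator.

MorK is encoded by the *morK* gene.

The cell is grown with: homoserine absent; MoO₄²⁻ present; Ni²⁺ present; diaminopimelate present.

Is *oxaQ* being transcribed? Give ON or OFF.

Homoserine is absent, so OxaS is inactive.
Ni²⁺ is present, so KosZ is inactive.
With no repressor bound, *fenU* is transcribed.
So FenU is produced and active.
With repressor FenU bound, *haxM* is not transcribed.
So HaxM is not produced.
Diaminopimelate is present, so FenF is active.
With repressor FenF bound, *morT* is not transcribed.
So MorT is not produced.
Required activator MorT is absent, so *morK* is not transcribed.
So MorK is not produced.
MoO₄²⁻ is present, so VelG is inactive.
Required activator VelG is absent, so *oxaQ* is not transcribed.

OFF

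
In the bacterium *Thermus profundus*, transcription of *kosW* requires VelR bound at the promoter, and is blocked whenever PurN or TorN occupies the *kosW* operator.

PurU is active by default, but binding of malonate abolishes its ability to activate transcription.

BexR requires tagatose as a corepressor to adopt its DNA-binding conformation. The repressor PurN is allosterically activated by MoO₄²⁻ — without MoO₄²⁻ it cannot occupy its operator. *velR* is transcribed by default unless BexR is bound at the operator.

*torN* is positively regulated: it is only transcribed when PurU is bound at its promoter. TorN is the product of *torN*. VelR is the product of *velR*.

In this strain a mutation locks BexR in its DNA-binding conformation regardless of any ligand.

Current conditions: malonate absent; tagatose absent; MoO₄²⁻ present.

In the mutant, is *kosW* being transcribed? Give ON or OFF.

BexR is constitutively active in this strain.
With repressor BexR bound, *velR* is not transcribed.
So VelR is not produced.
MoO₄²⁻ is present, so PurN is active.
Malonate is absent, so PurU is active.
No repressor is bound and PurU is active, so *torN* is transcribed.
So TorN is produced and active.
With repressor PurN bound, *kosW* is not transcribed.

OFF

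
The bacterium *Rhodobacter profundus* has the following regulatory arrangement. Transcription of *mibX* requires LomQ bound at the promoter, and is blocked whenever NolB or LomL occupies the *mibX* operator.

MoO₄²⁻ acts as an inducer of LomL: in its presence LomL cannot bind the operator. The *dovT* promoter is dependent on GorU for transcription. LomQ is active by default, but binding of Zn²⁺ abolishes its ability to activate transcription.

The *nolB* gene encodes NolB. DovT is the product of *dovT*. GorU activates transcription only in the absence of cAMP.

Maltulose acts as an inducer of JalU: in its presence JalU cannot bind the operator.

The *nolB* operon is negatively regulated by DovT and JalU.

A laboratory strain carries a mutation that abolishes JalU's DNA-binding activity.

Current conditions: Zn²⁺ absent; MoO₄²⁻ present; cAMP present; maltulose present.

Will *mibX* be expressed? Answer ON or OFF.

cAMP is present, so GorU is inactive.
Required activator GorU is absent, so *dovT* is not transcribed.
So DovT is not produced.
JalU is non-functional in this strain, so it has no effect.
With no repressor bound, *nolB* is transcribed.
So NolB is produced and active.
MoO₄²⁻ is present, so LomL is inactive.
Zn²⁺ is absent, so LomQ is active.
With repressor NolB bound, *mibX* is not transcribed.

OFF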